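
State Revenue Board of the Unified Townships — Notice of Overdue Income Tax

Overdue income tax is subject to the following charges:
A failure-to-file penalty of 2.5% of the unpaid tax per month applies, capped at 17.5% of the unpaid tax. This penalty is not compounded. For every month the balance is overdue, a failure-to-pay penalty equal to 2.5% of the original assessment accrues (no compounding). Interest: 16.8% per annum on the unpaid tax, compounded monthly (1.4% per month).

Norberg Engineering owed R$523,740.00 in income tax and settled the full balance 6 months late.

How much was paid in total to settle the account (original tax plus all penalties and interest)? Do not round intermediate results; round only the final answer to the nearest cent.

R$726,425.00

Failure-to-file: 6 × 2.5% × R$523,740.00 = R$78,561.00 (under the 17.5% cap)
Failure-to-pay penalty = 2.5% × R$523,740.00 × 6 mo = R$78,561.00
Interest: R$523,740.00 × ((1 + 0.014)^6 − 1) = R$523,740.00 × 0.0869955… = R$45,563.0019…
Total = R$523,740.00 + R$157,122.0000 + R$45,563.0019… = R$726,425.00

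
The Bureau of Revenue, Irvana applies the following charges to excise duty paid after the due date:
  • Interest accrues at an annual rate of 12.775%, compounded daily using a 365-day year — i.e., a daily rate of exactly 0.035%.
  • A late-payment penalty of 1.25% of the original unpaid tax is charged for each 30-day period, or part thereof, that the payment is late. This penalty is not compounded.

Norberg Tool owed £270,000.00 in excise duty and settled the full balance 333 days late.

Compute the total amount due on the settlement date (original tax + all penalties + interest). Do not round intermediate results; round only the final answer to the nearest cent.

£343,869.51

Penalty periods: ⌈333/30⌉ = 12; penalty = 12 × 1.25% × £270,000.00 = £40,500.00
Interest: £270,000.00 × ((1 + 0.00035)^333 − 1) = £270,000.00 × 0.12359078… = £33,369.5100…
Total = £270,000.00 + £40,500.0000 + £33,369.5100… = £343,869.51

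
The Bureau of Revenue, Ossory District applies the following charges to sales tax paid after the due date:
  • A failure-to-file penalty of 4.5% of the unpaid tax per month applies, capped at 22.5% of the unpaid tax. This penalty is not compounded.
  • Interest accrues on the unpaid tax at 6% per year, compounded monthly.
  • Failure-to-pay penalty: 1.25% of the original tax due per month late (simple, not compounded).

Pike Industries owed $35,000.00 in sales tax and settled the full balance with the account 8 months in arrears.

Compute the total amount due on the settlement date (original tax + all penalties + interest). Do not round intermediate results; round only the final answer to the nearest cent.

Failure-to-file: 8 × 4.5% × $35,000.00 = $12,600.00, capped at 22.5% × $35,000.00 = $7,875.00
Failure-to-pay penalty: 8 × 1.25% × $35,000.00 = $3,500.00
Interest (6%/yr ÷ 12 = 0.5%/month): $35,000.00 × ((1 + 0.005)^8 − 1) = $1,424.7465…
Total = $35,000.00 + $11,375.0000 + $1,424.7465… = $47,799.75

$47,799.75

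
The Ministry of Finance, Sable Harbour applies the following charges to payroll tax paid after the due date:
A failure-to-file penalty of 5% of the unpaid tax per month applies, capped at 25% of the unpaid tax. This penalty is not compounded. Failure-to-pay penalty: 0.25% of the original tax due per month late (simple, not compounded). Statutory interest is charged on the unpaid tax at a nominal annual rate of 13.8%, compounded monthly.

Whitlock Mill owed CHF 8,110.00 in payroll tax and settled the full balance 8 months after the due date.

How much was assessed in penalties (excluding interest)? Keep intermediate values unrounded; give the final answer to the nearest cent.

CHF 2,189.70

Failure-to-file: 8 × 5% × CHF 8,110.00 = CHF 3,244.00, capped at 25% × CHF 8,110.00 = CHF 2,027.50
Failure-to-pay penalty = 0.25% × CHF 8,110.00 × 8 mo = CHF 162.20
Total penalty = CHF 2,027.50 + CHF 162.20 = CHF 2,189.70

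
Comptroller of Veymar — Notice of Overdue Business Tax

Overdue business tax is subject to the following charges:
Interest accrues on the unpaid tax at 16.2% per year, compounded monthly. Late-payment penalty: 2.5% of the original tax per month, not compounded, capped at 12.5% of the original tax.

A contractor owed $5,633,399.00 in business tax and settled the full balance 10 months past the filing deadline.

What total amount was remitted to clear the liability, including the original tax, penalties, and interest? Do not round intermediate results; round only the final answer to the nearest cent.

Penalty (uncapped): 10 × 2.5% × $5,633,399.00 = $1,408,349.75; cap = 12.5% × $5,633,399.00 = $704,174.88… → penalty = $704,174.88…
Interest (16.2%/yr ÷ 12 = 1.35%/month): $5,633,399.00 × ((1 + 0.0135)^10 − 1) = $808,412.9491…
Total = $5,633,399.00 + $704,174.8750 + $808,412.9491… = $7,145,986.82

$7,145,986.82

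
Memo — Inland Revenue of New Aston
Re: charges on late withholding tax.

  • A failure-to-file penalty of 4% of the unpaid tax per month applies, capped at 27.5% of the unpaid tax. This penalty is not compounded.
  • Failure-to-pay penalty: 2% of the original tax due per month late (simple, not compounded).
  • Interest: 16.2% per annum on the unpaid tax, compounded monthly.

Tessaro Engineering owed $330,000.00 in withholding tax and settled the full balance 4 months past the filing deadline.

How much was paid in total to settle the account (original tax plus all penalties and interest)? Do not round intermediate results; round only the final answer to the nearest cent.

Failure-to-file: 4 × 4% × $330,000.00 = $52,800.00 (under the 27.5% cap)
Failure-to-pay penalty = 2% × $330,000.00 × 4 mo = $26,400.00
Interest (16.2%/yr ÷ 12 = 1.35%/month): $330,000.00 × ((1 + 0.0135)^4 − 1) = $18,184.1137…
Total = $330,000.00 + $79,200.0000 + $18,184.1137… = $427,384.11

$427,384.11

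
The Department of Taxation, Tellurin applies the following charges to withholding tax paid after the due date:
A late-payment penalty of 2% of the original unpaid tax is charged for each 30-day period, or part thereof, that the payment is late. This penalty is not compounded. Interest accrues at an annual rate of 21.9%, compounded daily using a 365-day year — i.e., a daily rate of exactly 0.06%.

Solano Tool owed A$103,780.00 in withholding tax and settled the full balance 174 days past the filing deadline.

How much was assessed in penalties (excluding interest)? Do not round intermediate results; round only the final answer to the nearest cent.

Penalty periods: ⌈174/30⌉ = 6; penalty = 6 × 2% × A$103,780.00 = A$12,453.60

A$12,453.60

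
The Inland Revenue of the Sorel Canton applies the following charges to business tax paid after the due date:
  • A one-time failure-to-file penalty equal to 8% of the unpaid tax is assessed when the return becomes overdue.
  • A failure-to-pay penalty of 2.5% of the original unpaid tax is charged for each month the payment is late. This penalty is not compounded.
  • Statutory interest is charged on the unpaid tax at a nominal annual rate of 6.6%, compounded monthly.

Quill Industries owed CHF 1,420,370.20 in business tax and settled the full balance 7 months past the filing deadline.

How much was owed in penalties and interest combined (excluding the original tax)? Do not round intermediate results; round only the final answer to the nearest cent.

Failure-to-file penalty: 8% × CHF 1,420,370.20 = CHF 113,629.62…
Failure-to-pay penalty = 2.5% × CHF 1,420,370.20 × 7 mo = CHF 248,564.79…
Interest (6.6%/yr ÷ 12 = 0.55%/month): CHF 1,420,370.20 × ((1 + 0.0055)^7 − 1) = CHF 55,594.8595…
Penalties + interest = CHF 362,194.4010 + CHF 55,594.8595… = CHF 417,789.26

CHF 417,789.26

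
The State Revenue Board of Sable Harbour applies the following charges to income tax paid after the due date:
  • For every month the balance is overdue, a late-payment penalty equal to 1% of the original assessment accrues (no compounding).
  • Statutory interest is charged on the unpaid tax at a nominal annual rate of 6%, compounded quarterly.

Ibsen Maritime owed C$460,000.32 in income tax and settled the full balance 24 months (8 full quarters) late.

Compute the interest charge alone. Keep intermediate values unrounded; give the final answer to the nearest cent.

Interest (6%/yr ÷ 4 = 1.5%/quarter): C$460,000.32 × ((1 + 0.015)^8 − 1) = C$58,186.6303…

C$58,186.63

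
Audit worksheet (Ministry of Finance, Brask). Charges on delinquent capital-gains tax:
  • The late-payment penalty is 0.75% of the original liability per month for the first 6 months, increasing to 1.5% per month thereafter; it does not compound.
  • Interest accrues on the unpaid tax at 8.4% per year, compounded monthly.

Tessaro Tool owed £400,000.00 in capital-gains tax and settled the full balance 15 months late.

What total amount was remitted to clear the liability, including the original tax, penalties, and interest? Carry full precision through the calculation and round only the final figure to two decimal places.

£516,121.76

Penalty, months 1–6: 6 × 0.75% × £400,000.00 = £18,000.00
Penalty, months 7–15: 9 × 1.5% × £400,000.00 = £54,000.00
Interest (8.4%/yr ÷ 12 = 0.7%/month): £400,000.00 × ((1 + 0.007)^15 − 1) = £44,121.7574…
Total = £400,000.00 + £72,000.0000 + £44,121.7574… = £516,121.76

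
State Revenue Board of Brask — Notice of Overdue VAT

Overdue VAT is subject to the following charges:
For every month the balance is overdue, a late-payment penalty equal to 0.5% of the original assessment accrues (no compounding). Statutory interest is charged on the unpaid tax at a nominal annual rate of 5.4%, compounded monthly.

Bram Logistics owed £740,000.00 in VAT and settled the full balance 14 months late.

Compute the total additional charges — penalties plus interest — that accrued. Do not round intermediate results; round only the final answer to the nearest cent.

Late-payment penalty = 0.5% × £740,000.00 × 14 mo = £51,800.00
Interest (5.4%/yr ÷ 12 = 0.45%/month): £740,000.00 × ((1 + 0.0045)^14 − 1) = £48,008.4869…
Penalties + interest = £51,800.0000 + £48,008.4869… = £99,808.49

£99,808.49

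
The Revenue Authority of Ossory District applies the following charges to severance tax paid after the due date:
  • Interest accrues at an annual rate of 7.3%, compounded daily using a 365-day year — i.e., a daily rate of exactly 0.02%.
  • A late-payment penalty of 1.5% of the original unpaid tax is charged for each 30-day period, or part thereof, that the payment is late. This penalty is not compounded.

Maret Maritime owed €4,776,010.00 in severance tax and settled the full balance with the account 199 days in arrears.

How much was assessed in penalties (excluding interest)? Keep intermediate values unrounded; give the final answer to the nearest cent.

Penalty periods: ⌈199/30⌉ = 7; penalty = 7 × 1.5% × €4,776,010.00 = €501,481.05

€501,481.05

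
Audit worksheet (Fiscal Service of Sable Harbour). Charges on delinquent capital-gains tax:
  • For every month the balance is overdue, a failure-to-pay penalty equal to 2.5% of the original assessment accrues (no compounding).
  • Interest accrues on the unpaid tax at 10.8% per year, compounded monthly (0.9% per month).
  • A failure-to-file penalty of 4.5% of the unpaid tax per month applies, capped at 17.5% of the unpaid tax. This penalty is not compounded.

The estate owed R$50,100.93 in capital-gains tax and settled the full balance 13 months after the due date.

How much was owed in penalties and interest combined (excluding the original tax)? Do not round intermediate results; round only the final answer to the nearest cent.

R$31,239.50

Failure-to-file: 13 × 4.5% × R$50,100.93 = R$29,309.04…, capped at 17.5% × R$50,100.93 = R$8,767.66…
Failure-to-pay penalty = 2.5% × R$50,100.93 × 13 mo = R$16,282.80…
Interest: R$50,100.93 × ((1 + 0.009)^13 − 1) = R$50,100.93 × 0.1235313… = R$6,189.0311…
Penalties + interest = R$25,050.4650 + R$6,189.0311… = R$31,239.50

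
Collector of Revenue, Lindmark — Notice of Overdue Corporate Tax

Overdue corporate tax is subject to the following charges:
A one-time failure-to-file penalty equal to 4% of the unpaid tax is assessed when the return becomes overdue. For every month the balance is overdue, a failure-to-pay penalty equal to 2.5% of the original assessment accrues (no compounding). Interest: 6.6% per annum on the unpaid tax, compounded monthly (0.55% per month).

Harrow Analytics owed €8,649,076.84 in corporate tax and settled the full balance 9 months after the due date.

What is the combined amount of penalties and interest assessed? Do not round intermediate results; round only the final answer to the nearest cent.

€2,729,675.39

Failure-to-file penalty: 4% × €8,649,076.84 = €345,963.07…
Failure-to-pay penalty = 2.5% × €8,649,076.84 × 9 mo = €1,946,042.29…
Interest: €8,649,076.84 × ((1 + 0.0055)^9 − 1) = €8,649,076.84 × 0.0506031… = €437,670.0262…
Penalties + interest = €2,292,005.3626 + €437,670.0262… = €2,729,675.39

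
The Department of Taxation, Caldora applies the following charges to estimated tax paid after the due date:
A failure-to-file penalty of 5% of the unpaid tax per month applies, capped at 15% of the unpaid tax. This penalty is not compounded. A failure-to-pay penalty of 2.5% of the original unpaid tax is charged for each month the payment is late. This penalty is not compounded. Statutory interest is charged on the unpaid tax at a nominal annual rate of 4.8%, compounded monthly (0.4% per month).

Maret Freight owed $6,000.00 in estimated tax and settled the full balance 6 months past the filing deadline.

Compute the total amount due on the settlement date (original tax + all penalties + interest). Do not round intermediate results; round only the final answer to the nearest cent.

Failure-to-file: 6 × 5% × $6,000.00 = $1,800.00, capped at 15% × $6,000.00 = $900.00
Failure-to-pay penalty: 6 × 2.5% × $6,000.00 = $900.00
Interest: $6,000.00 × ((1 + 0.004)^6 − 1) = $6,000.00 × 0.0242413… = $145.4477…
Total = $6,000.00 + $1,800.0000 + $145.4477… = $7,945.45

$7,945.45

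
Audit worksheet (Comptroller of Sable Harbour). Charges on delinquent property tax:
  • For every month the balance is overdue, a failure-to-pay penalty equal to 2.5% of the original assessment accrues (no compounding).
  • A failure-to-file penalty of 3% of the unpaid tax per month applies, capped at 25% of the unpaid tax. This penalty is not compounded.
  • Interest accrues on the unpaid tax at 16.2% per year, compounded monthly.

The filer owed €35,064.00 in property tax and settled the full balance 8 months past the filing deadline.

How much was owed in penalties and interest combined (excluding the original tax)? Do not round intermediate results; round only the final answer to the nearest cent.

€19,398.92

Failure-to-file: 8 × 3% × €35,064.00 = €8,415.36 (under the 25% cap)
Failure-to-pay penalty = 2.5% × €35,064.00 × 8 mo = €7,012.80
Interest (16.2%/yr ÷ 12 = 1.35%/month): €35,064.00 × ((1 + 0.0135)^8 − 1) = €3,970.7572…
Penalties + interest = €15,428.1600 + €3,970.7572… = €19,398.92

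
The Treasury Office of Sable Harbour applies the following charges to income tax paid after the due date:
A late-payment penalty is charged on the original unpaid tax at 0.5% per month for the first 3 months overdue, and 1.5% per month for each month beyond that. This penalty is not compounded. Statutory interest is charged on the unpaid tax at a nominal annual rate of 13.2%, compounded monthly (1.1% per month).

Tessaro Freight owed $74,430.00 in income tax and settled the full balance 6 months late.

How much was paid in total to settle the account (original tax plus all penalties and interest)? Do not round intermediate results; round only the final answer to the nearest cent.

$83,945.27

Penalty, months 1–3: 3 × 0.5% × $74,430.00 = $1,116.45
Penalty, months 4–6: 3 × 1.5% × $74,430.00 = $3,349.35
Interest: $74,430.00 × ((1 + 0.011)^6 − 1) = $74,430.00 × 0.0678418… = $5,049.4682…
Total = $74,430.00 + $4,465.8000 + $5,049.4682… = $83,945.27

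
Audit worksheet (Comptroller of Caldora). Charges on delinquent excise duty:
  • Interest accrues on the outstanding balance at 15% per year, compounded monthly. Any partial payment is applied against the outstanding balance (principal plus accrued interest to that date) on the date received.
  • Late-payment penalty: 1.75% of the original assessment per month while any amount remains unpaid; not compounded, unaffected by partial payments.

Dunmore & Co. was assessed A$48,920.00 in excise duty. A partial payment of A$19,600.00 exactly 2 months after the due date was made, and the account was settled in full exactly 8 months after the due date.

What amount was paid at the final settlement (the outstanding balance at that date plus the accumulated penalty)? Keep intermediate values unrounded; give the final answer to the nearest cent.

A$39,763.55

Monthly rate = 15% ÷ 12 = 1.25%
Balance at month 2: A$48,920.0000 × (1 + 0.0125)^2 = A$50,150.6438…
After A$19,600.00 payment: A$50,150.6438… − A$19,600.00 = A$30,550.6438…
Balance at month 8: A$30,550.6438… × (1 + 0.0125)^6 = A$32,914.7497…
Penalty: 8 × 1.75% × A$48,920.00 = A$6,848.80
Final settlement = outstanding balance + penalty = A$32,914.7497… + A$6,848.80 = A$39,763.55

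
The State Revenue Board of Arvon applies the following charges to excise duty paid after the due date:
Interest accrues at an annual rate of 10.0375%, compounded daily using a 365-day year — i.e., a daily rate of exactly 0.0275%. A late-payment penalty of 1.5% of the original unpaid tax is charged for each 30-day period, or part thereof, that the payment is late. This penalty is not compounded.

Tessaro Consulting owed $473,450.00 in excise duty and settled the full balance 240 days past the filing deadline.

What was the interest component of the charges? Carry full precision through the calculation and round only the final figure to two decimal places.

$32,297.35

Interest: $473,450.00 × ((1 + 0.000275)^240 − 1) = $473,450.00 × 0.06821702… = $32,297.3504…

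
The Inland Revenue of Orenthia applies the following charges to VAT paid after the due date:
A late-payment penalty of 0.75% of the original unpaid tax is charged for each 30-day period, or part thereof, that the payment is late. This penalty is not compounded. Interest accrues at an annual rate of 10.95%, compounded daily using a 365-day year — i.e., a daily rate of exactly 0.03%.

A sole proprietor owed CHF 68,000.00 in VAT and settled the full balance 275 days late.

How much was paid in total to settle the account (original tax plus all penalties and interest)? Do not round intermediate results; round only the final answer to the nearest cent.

Penalty periods: ⌈275/30⌉ = 10; penalty = 10 × 0.75% × CHF 68,000.00 = CHF 5,100.00
Interest: CHF 68,000.00 × ((1 + 0.0003)^275 − 1) = CHF 68,000.00 × 0.08598524… = CHF 5,846.9961…
Total = CHF 68,000.00 + CHF 5,100.0000 + CHF 5,846.9961… = CHF 78,947.00

CHF 78,947.00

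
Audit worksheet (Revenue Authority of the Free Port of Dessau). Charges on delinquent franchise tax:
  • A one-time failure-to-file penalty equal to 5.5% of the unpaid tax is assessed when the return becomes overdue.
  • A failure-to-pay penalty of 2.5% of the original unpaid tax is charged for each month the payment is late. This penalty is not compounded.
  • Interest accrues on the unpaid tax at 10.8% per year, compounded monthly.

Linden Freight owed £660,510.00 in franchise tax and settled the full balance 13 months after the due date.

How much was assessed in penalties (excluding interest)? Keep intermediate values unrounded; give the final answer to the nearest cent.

£250,993.80

Failure-to-file penalty: 5.5% × £660,510.00 = £36,328.05
Failure-to-pay penalty = 2.5% × £660,510.00 × 13 mo = £214,665.75
Total penalty = £36,328.05 + £214,665.75 = £250,993.80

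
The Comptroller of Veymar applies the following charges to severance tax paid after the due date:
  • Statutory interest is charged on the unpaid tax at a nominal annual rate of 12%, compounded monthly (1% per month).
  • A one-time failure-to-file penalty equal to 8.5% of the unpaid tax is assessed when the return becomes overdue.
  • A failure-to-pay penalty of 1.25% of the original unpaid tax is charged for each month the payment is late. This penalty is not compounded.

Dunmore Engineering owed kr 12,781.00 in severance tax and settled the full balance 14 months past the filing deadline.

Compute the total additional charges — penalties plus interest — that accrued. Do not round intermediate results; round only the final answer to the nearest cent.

Failure-to-file penalty: 8.5% × kr 12,781.00 = kr 1,086.39…
Failure-to-pay penalty = 1.25% × kr 12,781.00 × 14 mo = kr 2,236.68…
Interest: kr 12,781.00 × ((1 + 0.01)^14 − 1) = kr 12,781.00 × 0.1494742… = kr 1,910.4299…
Penalties + interest = kr 3,323.0600 + kr 1,910.4299… = kr 5,233.49

kr 5,233.49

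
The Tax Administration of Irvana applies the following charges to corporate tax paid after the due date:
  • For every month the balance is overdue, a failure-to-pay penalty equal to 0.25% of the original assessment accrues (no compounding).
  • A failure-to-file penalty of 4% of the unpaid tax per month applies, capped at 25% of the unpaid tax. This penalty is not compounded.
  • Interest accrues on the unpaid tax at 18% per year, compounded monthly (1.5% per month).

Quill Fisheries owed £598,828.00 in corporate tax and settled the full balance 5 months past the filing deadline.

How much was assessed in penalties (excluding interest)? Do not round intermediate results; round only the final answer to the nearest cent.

£127,250.95

Failure-to-file: 5 × 4% × £598,828.00 = £119,765.60 (under the 25% cap)
Failure-to-pay penalty: 5 × 0.25% × £598,828.00 = £7,485.35
Total penalty = £119,765.60 + £7,485.35 = £127,250.95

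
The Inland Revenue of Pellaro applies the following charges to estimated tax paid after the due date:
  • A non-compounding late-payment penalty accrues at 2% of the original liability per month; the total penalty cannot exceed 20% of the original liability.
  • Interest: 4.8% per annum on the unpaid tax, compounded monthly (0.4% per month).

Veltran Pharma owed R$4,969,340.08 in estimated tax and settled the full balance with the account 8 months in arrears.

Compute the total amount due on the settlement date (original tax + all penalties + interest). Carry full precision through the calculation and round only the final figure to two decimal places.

Penalty: 8 × 2% × R$4,969,340.08 = R$795,094.41… (below the 20% cap of R$993,868.02…)
Interest: R$4,969,340.08 × ((1 + 0.004)^8 − 1) = R$4,969,340.08 × 0.0324516… = R$161,263.0464…
Total = R$4,969,340.08 + R$795,094.4128 + R$161,263.0464… = R$5,925,697.54

R$5,925,697.54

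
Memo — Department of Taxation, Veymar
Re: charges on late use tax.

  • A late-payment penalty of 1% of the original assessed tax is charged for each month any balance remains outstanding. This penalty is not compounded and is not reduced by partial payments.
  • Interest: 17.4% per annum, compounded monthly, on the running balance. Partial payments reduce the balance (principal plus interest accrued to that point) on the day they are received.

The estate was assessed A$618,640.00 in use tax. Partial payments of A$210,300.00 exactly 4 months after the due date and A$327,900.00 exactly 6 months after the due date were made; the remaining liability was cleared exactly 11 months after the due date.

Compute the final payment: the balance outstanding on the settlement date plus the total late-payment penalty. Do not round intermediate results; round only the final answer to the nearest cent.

A$207,868.71

Monthly rate = 17.4% ÷ 12 = 1.45%
Balance at month 4: A$618,640.0000 × (1 + 0.0145)^4 = A$655,309.1057…
After A$210,300.00 payment: A$655,309.1057… − A$210,300.00 = A$445,009.1057…
Balance at month 6: A$445,009.1057… × (1 + 0.0145)^2 = A$458,007.9329…
After A$327,900.00 payment: A$458,007.9329… − A$327,900.00 = A$130,107.9329…
Balance at month 11: A$130,107.9329… × (1 + 0.0145)^5 = A$139,818.3054…
Penalty: 11 × 1% × A$618,640.00 = A$68,050.40
Final settlement = outstanding balance + penalty = A$139,818.3054… + A$68,050.40 = A$207,868.71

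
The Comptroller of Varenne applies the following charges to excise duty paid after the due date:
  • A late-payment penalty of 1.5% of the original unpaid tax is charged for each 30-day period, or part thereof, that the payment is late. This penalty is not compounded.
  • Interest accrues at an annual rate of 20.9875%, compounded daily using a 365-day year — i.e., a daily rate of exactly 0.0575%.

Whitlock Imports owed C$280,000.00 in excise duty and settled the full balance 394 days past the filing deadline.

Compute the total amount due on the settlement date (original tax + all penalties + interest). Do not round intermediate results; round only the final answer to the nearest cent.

C$409,971.43

Penalty periods: ⌈394/30⌉ = 14; penalty = 14 × 1.5% × C$280,000.00 = C$58,800.00
Interest: C$280,000.00 × ((1 + 0.000575)^394 − 1) = C$280,000.00 × 0.25418366… = C$71,171.4252…
Total = C$280,000.00 + C$58,800.0000 + C$71,171.4252… = C$409,971.43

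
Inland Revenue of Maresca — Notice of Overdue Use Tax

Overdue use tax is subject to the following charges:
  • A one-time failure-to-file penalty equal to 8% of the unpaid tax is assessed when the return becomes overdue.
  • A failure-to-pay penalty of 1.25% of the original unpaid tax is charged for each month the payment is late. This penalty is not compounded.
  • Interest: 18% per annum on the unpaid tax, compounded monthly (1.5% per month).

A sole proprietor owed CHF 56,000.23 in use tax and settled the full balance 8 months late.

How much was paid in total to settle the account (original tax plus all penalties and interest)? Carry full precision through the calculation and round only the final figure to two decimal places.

Failure-to-file penalty: 8% × CHF 56,000.23 = CHF 4,480.02…
Failure-to-pay penalty: 8 × 1.25% × CHF 56,000.23 = CHF 5,600.02…
Interest: CHF 56,000.23 × ((1 + 0.015)^8 − 1) = CHF 56,000.23 × 0.1264926… = CHF 7,083.6139…
Total = CHF 56,000.23 + CHF 10,080.0414 + CHF 7,083.6139… = CHF 73,163.89

CHF 73,163.89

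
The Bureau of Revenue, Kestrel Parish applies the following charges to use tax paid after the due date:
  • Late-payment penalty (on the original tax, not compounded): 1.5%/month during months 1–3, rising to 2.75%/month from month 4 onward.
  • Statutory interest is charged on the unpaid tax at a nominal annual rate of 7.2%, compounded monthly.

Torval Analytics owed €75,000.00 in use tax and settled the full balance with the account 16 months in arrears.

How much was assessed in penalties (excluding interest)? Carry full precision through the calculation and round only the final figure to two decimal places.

Penalty, months 1–3: 3 × 1.5% × €75,000.00 = €3,375.00
Penalty, months 4–16: 13 × 2.75% × €75,000.00 = €26,812.50
Total penalty = €3,375.00 + €26,812.50 = €30,187.50

€30,187.50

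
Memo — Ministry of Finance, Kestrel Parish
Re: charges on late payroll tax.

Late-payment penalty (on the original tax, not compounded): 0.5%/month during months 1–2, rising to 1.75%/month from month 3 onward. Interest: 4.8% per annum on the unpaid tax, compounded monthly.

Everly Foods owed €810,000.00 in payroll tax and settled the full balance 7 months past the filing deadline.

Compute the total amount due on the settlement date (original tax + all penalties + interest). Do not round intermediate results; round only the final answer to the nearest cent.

€911,928.98

Penalty, months 1–2: 2 × 0.5% × €810,000.00 = €8,100.00
Penalty, months 3–7: 5 × 1.75% × €810,000.00 = €70,875.00
Interest (4.8%/yr ÷ 12 = 0.4%/month): €810,000.00 × ((1 + 0.004)^7 − 1) = €22,953.9817…
Total = €810,000.00 + €78,975.0000 + €22,953.9817… = €911,928.98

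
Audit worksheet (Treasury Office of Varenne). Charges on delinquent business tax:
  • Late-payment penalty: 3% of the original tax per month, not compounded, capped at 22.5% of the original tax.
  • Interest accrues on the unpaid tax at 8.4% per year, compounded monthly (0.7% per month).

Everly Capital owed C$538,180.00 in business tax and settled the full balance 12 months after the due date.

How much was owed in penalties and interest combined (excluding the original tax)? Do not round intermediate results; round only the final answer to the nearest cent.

C$168,079.35

Penalty (uncapped): 12 × 3% × C$538,180.00 = C$193,744.80; cap = 22.5% × C$538,180.00 = C$121,090.50 → penalty = C$121,090.50
Interest: C$538,180.00 × ((1 + 0.007)^12 − 1) = C$538,180.00 × 0.0873107… = C$46,988.8520…
Penalties + interest = C$121,090.5000 + C$46,988.8520… = C$168,079.35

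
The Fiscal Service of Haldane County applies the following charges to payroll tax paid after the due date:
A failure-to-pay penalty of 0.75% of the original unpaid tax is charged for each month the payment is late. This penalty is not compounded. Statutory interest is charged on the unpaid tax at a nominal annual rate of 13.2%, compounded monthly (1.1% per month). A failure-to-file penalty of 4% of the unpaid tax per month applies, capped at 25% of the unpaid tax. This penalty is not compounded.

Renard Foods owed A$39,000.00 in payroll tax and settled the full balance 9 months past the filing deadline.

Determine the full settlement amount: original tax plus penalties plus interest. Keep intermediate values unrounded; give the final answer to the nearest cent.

A$55,417.82

Failure-to-file: 9 × 4% × A$39,000.00 = A$14,040.00, capped at 25% × A$39,000.00 = A$9,750.00
Failure-to-pay penalty = 0.75% × A$39,000.00 × 9 mo = A$2,632.50
Interest: A$39,000.00 × ((1 + 0.011)^9 − 1) = A$39,000.00 × 0.1034697… = A$4,035.3171…
Total = A$39,000.00 + A$12,382.5000 + A$4,035.3171… = A$55,417.82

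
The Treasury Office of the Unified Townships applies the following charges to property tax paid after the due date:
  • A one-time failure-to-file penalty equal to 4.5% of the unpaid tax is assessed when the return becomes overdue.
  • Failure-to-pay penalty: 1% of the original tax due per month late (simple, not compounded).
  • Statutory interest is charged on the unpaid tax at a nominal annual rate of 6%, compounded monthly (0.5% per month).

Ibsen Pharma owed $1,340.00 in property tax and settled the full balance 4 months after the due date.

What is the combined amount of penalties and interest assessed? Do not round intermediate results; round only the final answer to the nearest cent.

$140.90

Failure-to-file penalty: 4.5% × $1,340.00 = $60.30
Failure-to-pay penalty: 4 × 1% × $1,340.00 = $53.60
Interest: $1,340.00 × ((1 + 0.005)^4 − 1) = $1,340.00 × 0.0201505… = $27.0017…
Penalties + interest = $113.9000 + $27.0017… = $140.90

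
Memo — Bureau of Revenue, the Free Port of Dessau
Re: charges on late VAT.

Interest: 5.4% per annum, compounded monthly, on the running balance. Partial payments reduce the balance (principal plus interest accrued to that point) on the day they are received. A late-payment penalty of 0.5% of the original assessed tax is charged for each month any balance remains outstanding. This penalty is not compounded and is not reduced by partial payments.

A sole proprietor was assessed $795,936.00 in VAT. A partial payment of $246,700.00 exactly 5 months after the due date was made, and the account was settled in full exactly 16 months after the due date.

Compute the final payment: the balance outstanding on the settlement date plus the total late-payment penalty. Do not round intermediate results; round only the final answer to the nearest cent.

Monthly rate = 5.4% ÷ 12 = 0.45%
Balance at month 5: $795,936.0000 × (1 + 0.0045)^5 = $814,006.4640…
After $246,700.00 payment: $814,006.4640… − $246,700.00 = $567,306.4640…
Balance at month 16: $567,306.4640… × (1 + 0.0045)^11 = $596,028.5786…
Penalty: 16 × 0.5% × $795,936.00 = $63,674.88
Final settlement = outstanding balance + penalty = $596,028.5786… + $63,674.88 = $659,703.46

$659,703.46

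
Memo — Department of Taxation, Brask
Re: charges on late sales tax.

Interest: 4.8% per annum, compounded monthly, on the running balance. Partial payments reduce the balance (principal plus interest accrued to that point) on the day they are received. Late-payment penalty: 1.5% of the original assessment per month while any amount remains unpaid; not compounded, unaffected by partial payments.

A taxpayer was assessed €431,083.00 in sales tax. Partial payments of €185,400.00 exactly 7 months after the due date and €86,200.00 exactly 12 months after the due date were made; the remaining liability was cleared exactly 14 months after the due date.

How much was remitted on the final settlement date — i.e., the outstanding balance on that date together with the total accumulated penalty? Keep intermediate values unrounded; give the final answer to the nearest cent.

Monthly rate = 4.8% ÷ 12 = 0.4%
Balance at month 7: €431,083.0000 × (1 + 0.004)^7 = €443,299.1374…
After €185,400.00 payment: €443,299.1374… − €185,400.00 = €257,899.1374…
Balance at month 12: €257,899.1374… × (1 + 0.004)^5 = €263,098.5494…
After €86,200.00 payment: €263,098.5494… − €86,200.00 = €176,898.5494…
Balance at month 14: €176,898.5494… × (1 + 0.004)^2 = €178,316.5682…
Penalty: 14 × 1.5% × €431,083.00 = €90,527.43
Final settlement = outstanding balance + penalty = €178,316.5682… + €90,527.43 = €268,844.00

€268,844.00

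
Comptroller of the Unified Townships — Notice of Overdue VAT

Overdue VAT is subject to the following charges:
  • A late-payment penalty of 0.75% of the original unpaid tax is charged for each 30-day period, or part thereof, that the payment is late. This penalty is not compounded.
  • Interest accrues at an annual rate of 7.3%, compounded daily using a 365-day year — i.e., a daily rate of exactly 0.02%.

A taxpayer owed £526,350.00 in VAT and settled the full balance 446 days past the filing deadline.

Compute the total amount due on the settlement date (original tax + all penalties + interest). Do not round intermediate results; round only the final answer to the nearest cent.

Penalty periods: ⌈446/30⌉ = 15; penalty = 15 × 0.75% × £526,350.00 = £59,214.38…
Interest: £526,350.00 × ((1 + 0.0002)^446 − 1) = £526,350.00 × 0.09328954… = £49,102.9512…
Total = £526,350.00 + £59,214.3750 + £49,102.9512… = £634,667.33

£634,667.33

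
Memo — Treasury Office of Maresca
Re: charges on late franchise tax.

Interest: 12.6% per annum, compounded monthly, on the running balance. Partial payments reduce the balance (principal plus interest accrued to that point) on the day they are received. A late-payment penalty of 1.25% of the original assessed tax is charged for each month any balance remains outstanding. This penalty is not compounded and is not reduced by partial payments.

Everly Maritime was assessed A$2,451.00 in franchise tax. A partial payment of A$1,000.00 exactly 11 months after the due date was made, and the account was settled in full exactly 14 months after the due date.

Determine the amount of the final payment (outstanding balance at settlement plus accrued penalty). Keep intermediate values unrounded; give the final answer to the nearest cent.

A$2,234.04

Monthly rate = 12.6% ÷ 12 = 1.05%
Balance at month 11: A$2,451.0000 × (1 + 0.0105)^11 = A$2,749.4309…
After A$1,000.00 payment: A$2,749.4309… − A$1,000.00 = A$1,749.4309…
Balance at month 14: A$1,749.4309… × (1 + 0.0105)^3 = A$1,805.1186…
Penalty: 14 × 1.25% × A$2,451.00 = A$428.93…
Final settlement = outstanding balance + penalty = A$1,805.1186… + A$428.93… = A$2,234.04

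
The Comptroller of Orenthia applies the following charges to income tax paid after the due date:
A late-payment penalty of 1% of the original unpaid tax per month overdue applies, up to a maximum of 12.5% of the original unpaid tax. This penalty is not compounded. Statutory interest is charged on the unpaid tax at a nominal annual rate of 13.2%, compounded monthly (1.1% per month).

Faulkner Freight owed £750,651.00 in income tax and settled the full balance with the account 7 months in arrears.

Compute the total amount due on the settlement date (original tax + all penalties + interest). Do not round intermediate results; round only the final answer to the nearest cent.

Penalty: 7 × 1% × £750,651.00 = £52,545.57 (below the 12.5% cap of £93,831.38…)
Interest: £750,651.00 × ((1 + 0.011)^7 − 1) = £750,651.00 × 0.0795881… = £59,742.8875…
Total = £750,651.00 + £52,545.5700 + £59,742.8875… = £862,939.46

£862,939.46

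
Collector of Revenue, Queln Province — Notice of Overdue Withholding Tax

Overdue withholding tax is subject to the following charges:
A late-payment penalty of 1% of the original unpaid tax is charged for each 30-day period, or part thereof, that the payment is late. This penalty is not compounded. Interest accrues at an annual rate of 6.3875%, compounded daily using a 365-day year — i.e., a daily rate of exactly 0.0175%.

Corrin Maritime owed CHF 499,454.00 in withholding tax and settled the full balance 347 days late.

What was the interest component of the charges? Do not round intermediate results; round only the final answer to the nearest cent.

CHF 31,266.33

Interest: CHF 499,454.00 × ((1 + 0.000175)^347 − 1) = CHF 499,454.00 × 0.06260101… = CHF 31,266.3257…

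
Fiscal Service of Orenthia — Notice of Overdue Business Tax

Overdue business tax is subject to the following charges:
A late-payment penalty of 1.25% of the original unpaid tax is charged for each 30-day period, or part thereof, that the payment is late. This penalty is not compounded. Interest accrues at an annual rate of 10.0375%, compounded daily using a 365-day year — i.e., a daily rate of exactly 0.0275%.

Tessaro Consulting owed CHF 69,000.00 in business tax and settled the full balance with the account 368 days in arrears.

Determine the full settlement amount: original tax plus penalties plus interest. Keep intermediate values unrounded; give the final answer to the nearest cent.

Penalty periods: ⌈368/30⌉ = 13; penalty = 13 × 1.25% × CHF 69,000.00 = CHF 11,212.50
Interest: CHF 69,000.00 × ((1 + 0.000275)^368 − 1) = CHF 69,000.00 × 0.10648253… = CHF 7,347.2942…
Total = CHF 69,000.00 + CHF 11,212.5000 + CHF 7,347.2942… = CHF 87,559.79

CHF 87,559.79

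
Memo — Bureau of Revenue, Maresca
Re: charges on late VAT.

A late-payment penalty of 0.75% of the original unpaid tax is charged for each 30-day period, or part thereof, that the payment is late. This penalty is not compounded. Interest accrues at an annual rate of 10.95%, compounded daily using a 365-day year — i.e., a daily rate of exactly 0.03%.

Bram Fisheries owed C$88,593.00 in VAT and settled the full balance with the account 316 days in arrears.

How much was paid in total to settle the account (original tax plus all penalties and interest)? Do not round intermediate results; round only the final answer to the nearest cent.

C$104,710.13

Penalty periods: ⌈316/30⌉ = 11; penalty = 11 × 0.75% × C$88,593.00 = C$7,308.92…
Interest: C$88,593.00 × ((1 + 0.0003)^316 − 1) = C$88,593.00 × 0.09942331… = C$8,808.2097…
Total = C$88,593.00 + C$7,308.9225 + C$8,808.2097… = C$104,710.13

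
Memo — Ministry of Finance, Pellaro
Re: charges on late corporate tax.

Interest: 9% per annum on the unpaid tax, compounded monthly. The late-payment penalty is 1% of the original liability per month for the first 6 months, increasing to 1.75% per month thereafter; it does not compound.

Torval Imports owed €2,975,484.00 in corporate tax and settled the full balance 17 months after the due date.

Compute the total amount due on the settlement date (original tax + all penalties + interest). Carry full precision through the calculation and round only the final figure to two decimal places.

€4,129,806.81

Penalty, months 1–6: 6 × 1% × €2,975,484.00 = €178,529.04
Penalty, months 7–17: 11 × 1.75% × €2,975,484.00 = €572,780.67
Interest (9%/yr ÷ 12 = 0.75%/month): €2,975,484.00 × ((1 + 0.0075)^17 − 1) = €403,013.1049…
Total = €2,975,484.00 + €751,309.7100 + €403,013.1049… = €4,129,806.81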